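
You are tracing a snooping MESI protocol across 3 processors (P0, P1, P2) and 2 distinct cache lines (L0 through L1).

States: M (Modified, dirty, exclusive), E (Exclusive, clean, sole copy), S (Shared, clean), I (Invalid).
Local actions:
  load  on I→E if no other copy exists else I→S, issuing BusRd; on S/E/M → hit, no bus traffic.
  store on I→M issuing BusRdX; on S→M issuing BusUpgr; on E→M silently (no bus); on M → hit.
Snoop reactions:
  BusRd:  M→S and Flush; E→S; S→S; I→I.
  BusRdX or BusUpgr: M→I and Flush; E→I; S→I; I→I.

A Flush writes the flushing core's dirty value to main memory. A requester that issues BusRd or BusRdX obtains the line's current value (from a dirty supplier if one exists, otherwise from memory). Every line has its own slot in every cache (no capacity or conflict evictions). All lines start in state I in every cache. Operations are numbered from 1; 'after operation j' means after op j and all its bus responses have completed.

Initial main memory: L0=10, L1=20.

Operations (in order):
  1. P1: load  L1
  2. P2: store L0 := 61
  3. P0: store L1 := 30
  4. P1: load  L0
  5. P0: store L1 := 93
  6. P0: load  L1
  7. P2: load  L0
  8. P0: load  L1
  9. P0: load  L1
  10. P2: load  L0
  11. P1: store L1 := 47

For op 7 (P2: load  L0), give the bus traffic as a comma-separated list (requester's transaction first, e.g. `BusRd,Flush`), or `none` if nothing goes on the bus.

bus = none

step 1: P1: load  L1  ⟶  IEI  (L1)  txn=BusRd  M[L1]=20
step 2: P2: store L0 := 61  ⟶  IIM  (L0)  txn=BusRdX  M[L0]=10
step 3: P0: store L1 := 30  ⟶  MII  (L1)  txn=BusRdX  M[L1]=20
step 4: P1: load  L0  ⟶  ISS  (L0)  txn=BusRd+Flush  M[L0]=61
step 5: P0: store L1 := 93  ⟶  MII  (L1)  txn=∅  M[L1]=20
step 6: P0: load  L1  ⟶  MII  (L1)  txn=∅  M[L1]=20
step 7: P2: load  L0  ⟶  ISS  (L0)  txn=∅  M[L0]=61
step 8: P0: load  L1  ⟶  MII  (L1)  txn=∅  M[L1]=20
step 9: P0: load  L1  ⟶  MII  (L1)  txn=∅  M[L1]=20
step 10: P2: load  L0  ⟶  ISS  (L0)  txn=∅  M[L0]=61
step 11: P1: store L1 := 47  ⟶  IMI  (L1)  txn=BusRdX+Flush  M[L1]=93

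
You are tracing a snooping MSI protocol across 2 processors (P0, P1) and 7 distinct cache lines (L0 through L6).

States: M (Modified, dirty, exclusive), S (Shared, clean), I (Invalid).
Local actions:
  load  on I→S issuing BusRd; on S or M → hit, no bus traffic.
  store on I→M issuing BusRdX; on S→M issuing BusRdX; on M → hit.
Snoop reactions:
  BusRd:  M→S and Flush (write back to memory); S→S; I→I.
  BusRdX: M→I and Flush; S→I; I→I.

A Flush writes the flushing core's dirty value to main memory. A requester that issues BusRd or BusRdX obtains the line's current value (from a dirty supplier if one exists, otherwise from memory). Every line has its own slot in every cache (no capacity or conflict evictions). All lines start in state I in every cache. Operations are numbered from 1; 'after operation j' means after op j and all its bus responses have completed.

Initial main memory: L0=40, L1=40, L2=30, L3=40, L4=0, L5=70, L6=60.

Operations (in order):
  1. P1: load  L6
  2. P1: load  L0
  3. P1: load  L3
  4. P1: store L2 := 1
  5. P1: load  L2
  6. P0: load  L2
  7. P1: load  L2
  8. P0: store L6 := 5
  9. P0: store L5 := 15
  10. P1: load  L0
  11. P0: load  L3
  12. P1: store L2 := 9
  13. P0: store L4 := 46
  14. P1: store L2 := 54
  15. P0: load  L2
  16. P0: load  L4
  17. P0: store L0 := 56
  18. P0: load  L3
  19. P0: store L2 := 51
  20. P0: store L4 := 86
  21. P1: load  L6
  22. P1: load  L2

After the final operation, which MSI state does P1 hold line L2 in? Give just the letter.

state = S

  op1 P1: load  L6 → I/S on L6; bus BusRd; mem=60
  op2 P1: load  L0 → I/S on L0; bus BusRd; mem=40
  op3 P1: load  L3 → I/S on L3; bus BusRd; mem=40
  op4 P1: store L2 := 1 → I/M on L2; bus BusRdX; mem=30
  op5 P1: load  L2 → I/M on L2; bus (none); mem=30
  op6 P0: load  L2 → S/S on L2; bus BusRd Flush; mem=1
  op7 P1: load  L2 → S/S on L2; bus (none); mem=1
  op8 P0: store L6 := 5 → M/I on L6; bus BusRdX; mem=60
  op9 P0: store L5 := 15 → M/I on L5; bus BusRdX; mem=70
  op10 P1: load  L0 → I/S on L0; bus (none); mem=40
  op11 P0: load  L3 → S/S on L3; bus BusRd; mem=40
  op12 P1: store L2 := 9 → I/M on L2; bus BusRdX; mem=1
  op13 P0: store L4 := 46 → M/I on L4; bus BusRdX; mem=0
  op14 P1: store L2 := 54 → I/M on L2; bus (none); mem=1
  op15 P0: load  L2 → S/S on L2; bus BusRd Flush; mem=54
  op16 P0: load  L4 → M/I on L4; bus (none); mem=0
  op17 P0: store L0 := 56 → M/I on L0; bus BusRdX; mem=40
  op18 P0: load  L3 → S/S on L3; bus (none); mem=40
  op19 P0: store L2 := 51 → M/I on L2; bus BusRdX; mem=54
  op20 P0: store L4 := 86 → M/I on L4; bus (none); mem=0
  op21 P1: load  L6 → S/S on L6; bus BusRd Flush; mem=5
  op22 P1: load  L2 → S/S on L2; bus BusRd Flush; mem=51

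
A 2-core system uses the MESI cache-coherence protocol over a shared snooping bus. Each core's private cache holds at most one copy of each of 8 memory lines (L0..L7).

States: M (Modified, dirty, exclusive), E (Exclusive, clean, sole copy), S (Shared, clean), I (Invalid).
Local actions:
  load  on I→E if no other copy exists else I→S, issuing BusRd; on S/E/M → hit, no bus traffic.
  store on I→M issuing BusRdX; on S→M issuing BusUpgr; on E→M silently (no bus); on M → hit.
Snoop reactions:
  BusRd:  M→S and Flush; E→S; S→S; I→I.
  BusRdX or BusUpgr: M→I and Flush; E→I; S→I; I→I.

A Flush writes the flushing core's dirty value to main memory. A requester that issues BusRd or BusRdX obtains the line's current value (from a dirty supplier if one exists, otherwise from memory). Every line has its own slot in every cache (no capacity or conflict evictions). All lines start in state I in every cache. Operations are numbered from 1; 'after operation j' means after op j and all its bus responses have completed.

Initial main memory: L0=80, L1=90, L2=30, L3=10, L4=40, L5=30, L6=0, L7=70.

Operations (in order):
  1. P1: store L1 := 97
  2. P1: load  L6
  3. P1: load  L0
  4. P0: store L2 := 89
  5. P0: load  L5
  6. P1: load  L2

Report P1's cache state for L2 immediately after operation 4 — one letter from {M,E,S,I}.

state = I

  op1 P1: store L1 := 97 → I/M on L1; bus BusRdX; mem=90
  op2 P1: load  L6 → I/E on L6; bus BusRd; mem=0
  op3 P1: load  L0 → I/E on L0; bus BusRd; mem=80
  op4 P0: store L2 := 89 → M/I on L2; bus BusRdX; mem=30
  op5 P0: load  L5 → E/I on L5; bus BusRd; mem=30
  op6 P1: load  L2 → S/S on L2; bus BusRd Flush; mem=89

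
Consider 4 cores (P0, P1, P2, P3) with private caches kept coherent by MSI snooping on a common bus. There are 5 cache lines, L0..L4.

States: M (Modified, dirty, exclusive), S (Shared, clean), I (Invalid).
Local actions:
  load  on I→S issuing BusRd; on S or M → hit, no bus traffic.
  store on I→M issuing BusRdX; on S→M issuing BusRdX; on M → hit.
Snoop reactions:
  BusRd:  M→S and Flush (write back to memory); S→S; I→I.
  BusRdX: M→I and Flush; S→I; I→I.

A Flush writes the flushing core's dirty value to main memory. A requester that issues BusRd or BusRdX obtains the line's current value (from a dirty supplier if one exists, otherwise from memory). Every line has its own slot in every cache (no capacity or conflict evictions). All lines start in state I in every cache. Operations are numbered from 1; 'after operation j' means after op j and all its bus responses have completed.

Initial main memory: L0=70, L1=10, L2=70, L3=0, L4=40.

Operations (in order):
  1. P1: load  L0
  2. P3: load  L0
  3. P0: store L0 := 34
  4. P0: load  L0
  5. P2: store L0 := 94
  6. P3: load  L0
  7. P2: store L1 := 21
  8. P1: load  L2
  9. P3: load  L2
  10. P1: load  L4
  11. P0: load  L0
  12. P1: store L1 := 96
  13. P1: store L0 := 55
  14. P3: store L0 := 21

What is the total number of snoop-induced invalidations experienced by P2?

invalidations = 2

  op1 P1: load  L0 → I/S/I/I on L0; bus BusRd; mem=70
  op2 P3: load  L0 → I/S/I/S on L0; bus BusRd; mem=70
  op3 P0: store L0 := 34 → M/I/I/I on L0; bus BusRdX; mem=70
  op4 P0: load  L0 → M/I/I/I on L0; bus (none); mem=70
  op5 P2: store L0 := 94 → I/I/M/I on L0; bus BusRdX Flush; mem=34
  op6 P3: load  L0 → I/I/S/S on L0; bus BusRd Flush; mem=94
  op7 P2: store L1 := 21 → I/I/M/I on L1; bus BusRdX; mem=10
  op8 P1: load  L2 → I/S/I/I on L2; bus BusRd; mem=70
  op9 P3: load  L2 → I/S/I/S on L2; bus BusRd; mem=70
  op10 P1: load  L4 → I/S/I/I on L4; bus BusRd; mem=40
  op11 P0: load  L0 → S/I/S/S on L0; bus BusRd; mem=94
  op12 P1: store L1 := 96 → I/M/I/I on L1; bus BusRdX Flush; mem=21
  op13 P1: store L0 := 55 → I/M/I/I on L0; bus BusRdX; mem=94
  op14 P3: store L0 := 21 → I/I/I/M on L0; bus BusRdX Flush; mem=55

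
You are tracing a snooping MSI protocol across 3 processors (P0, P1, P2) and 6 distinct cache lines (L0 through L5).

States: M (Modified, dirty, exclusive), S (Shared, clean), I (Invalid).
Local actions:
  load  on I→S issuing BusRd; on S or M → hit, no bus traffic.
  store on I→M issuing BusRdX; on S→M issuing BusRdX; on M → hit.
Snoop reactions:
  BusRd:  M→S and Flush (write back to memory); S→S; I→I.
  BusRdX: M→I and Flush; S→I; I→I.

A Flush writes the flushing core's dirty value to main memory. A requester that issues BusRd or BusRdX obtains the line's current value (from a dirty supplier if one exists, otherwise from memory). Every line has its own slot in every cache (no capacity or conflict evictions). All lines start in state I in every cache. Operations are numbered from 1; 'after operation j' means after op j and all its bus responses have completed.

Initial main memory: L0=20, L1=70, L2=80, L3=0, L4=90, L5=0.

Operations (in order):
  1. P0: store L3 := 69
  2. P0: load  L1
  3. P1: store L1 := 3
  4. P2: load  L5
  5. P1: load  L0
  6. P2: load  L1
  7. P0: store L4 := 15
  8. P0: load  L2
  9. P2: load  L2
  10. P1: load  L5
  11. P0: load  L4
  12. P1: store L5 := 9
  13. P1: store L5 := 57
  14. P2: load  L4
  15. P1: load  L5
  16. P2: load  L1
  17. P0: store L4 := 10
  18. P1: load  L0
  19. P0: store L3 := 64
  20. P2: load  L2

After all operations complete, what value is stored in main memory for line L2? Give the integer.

[1] P0: store L3 := 69 | P0:M(69), P1:I, P2:I | bus: BusRdX
[2] P0: load  L1 | P0:S(70), P1:I, P2:I | bus: BusRd
[3] P1: store L1 := 3 | P0:I, P1:M(3), P2:I | bus: BusRdX
[4] P2: load  L5 | P0:I, P1:I, P2:S(0) | bus: BusRd
[5] P1: load  L0 | P0:I, P1:S(20), P2:I | bus: BusRd
[6] P2: load  L1 | P0:I, P1:S(3), P2:S(3) | bus: BusRd,Flush
[7] P0: store L4 := 15 | P0:M(15), P1:I, P2:I | bus: BusRdX
[8] P0: load  L2 | P0:S(80), P1:I, P2:I | bus: BusRd
[9] P2: load  L2 | P0:S(80), P1:I, P2:S(80) | bus: BusRd
[10] P1: load  L5 | P0:I, P1:S(0), P2:S(0) | bus: BusRd
[11] P0: load  L4 | P0:M(15), P1:I, P2:I | bus: none
[12] P1: store L5 := 9 | P0:I, P1:M(9), P2:I | bus: BusRdX
[13] P1: store L5 := 57 | P0:I, P1:M(57), P2:I | bus: none
[14] P2: load  L4 | P0:S(15), P1:I, P2:S(15) | bus: BusRd,Flush
[15] P1: load  L5 | P0:I, P1:M(57), P2:I | bus: none
[16] P2: load  L1 | P0:I, P1:S(3), P2:S(3) | bus: none
[17] P0: store L4 := 10 | P0:M(10), P1:I, P2:I | bus: BusRdX
[18] P1: load  L0 | P0:I, P1:S(20), P2:I | bus: none
[19] P0: store L3 := 64 | P0:M(64), P1:I, P2:I | bus: none
[20] P2: load  L2 | P0:S(80), P1:I, P2:S(80) | bus: none

memory[L2] = 80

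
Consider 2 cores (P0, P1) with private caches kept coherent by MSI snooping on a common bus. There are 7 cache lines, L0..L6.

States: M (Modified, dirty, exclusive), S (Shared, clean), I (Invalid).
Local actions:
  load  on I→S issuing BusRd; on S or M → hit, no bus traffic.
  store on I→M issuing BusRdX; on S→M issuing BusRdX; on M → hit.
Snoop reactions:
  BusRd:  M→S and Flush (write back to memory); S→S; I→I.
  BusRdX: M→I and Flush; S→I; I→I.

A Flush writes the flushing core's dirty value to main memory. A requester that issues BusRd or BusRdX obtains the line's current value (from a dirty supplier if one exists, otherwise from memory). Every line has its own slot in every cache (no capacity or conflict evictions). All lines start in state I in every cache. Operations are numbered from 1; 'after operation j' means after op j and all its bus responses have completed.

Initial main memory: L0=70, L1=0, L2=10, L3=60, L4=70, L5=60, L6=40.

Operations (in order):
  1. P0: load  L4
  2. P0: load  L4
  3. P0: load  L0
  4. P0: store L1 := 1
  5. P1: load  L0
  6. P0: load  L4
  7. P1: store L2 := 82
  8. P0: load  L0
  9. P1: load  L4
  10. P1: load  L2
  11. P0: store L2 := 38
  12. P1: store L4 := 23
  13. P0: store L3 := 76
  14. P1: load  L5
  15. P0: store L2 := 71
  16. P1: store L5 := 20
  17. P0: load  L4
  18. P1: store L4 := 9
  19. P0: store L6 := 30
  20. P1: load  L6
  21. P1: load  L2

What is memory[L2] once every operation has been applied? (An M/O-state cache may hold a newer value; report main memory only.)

  op1 P0: load  L4 → S/I on L4; bus BusRd; mem=70
  op2 P0: load  L4 → S/I on L4; bus (none); mem=70
  op3 P0: load  L0 → S/I on L0; bus BusRd; mem=70
  op4 P0: store L1 := 1 → M/I on L1; bus BusRdX; mem=0
  op5 P1: load  L0 → S/S on L0; bus BusRd; mem=70
  op6 P0: load  L4 → S/I on L4; bus (none); mem=70
  op7 P1: store L2 := 82 → I/M on L2; bus BusRdX; mem=10
  op8 P0: load  L0 → S/S on L0; bus (none); mem=70
  op9 P1: load  L4 → S/S on L4; bus BusRd; mem=70
  op10 P1: load  L2 → I/M on L2; bus (none); mem=10
  op11 P0: store L2 := 38 → M/I on L2; bus BusRdX Flush; mem=82
  op12 P1: store L4 := 23 → I/M on L4; bus BusRdX; mem=70
  op13 P0: store L3 := 76 → M/I on L3; bus BusRdX; mem=60
  op14 P1: load  L5 → I/S on L5; bus BusRd; mem=60
  op15 P0: store L2 := 71 → M/I on L2; bus (none); mem=82
  op16 P1: store L5 := 20 → I/M on L5; bus BusRdX; mem=60
  op17 P0: load  L4 → S/S on L4; bus BusRd Flush; mem=23
  op18 P1: store L4 := 9 → I/M on L4; bus BusRdX; mem=23
  op19 P0: store L6 := 30 → M/I on L6; bus BusRdX; mem=40
  op20 P1: load  L6 → S/S on L6; bus BusRd Flush; mem=30
  op21 P1: load  L2 → S/S on L2; bus BusRd Flush; mem=71

memory[L2] = 71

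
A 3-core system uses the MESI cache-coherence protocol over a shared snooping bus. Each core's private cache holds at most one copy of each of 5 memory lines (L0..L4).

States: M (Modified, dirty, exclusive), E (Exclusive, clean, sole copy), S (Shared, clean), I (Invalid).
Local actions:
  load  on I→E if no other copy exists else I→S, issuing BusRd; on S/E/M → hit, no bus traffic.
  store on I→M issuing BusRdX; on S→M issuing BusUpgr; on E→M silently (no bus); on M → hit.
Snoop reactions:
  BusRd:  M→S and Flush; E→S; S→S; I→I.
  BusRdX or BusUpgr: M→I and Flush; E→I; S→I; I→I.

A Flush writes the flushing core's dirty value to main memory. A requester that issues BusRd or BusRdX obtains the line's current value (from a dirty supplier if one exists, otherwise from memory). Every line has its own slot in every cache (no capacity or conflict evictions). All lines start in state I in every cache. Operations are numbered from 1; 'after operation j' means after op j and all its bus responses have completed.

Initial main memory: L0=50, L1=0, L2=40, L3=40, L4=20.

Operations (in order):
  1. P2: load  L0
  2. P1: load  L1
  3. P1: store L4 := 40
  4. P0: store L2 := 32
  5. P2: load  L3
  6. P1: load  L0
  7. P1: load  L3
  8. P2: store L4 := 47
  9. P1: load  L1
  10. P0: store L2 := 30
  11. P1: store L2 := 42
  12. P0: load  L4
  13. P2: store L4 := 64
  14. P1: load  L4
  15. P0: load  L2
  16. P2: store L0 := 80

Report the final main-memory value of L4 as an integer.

  op1 P2: load  L0 → I/I/E on L0; bus BusRd; mem=50
  op2 P1: load  L1 → I/E/I on L1; bus BusRd; mem=0
  op3 P1: store L4 := 40 → I/M/I on L4; bus BusRdX; mem=20
  op4 P0: store L2 := 32 → M/I/I on L2; bus BusRdX; mem=40
  op5 P2: load  L3 → I/I/E on L3; bus BusRd; mem=40
  op6 P1: load  L0 → I/S/S on L0; bus BusRd; mem=50
  op7 P1: load  L3 → I/S/S on L3; bus BusRd; mem=40
  op8 P2: store L4 := 47 → I/I/M on L4; bus BusRdX Flush; mem=40
  op9 P1: load  L1 → I/E/I on L1; bus (none); mem=0
  op10 P0: store L2 := 30 → M/I/I on L2; bus (none); mem=40
  op11 P1: store L2 := 42 → I/M/I on L2; bus BusRdX Flush; mem=30
  op12 P0: load  L4 → S/I/S on L4; bus BusRd Flush; mem=47
  op13 P2: store L4 := 64 → I/I/M on L4; bus BusUpgr; mem=47
  op14 P1: load  L4 → I/S/S on L4; bus BusRd Flush; mem=64
  op15 P0: load  L2 → S/S/I on L2; bus BusRd Flush; mem=42
  op16 P2: store L0 := 80 → I/I/M on L0; bus BusUpgr; mem=50

memory[L4] = 64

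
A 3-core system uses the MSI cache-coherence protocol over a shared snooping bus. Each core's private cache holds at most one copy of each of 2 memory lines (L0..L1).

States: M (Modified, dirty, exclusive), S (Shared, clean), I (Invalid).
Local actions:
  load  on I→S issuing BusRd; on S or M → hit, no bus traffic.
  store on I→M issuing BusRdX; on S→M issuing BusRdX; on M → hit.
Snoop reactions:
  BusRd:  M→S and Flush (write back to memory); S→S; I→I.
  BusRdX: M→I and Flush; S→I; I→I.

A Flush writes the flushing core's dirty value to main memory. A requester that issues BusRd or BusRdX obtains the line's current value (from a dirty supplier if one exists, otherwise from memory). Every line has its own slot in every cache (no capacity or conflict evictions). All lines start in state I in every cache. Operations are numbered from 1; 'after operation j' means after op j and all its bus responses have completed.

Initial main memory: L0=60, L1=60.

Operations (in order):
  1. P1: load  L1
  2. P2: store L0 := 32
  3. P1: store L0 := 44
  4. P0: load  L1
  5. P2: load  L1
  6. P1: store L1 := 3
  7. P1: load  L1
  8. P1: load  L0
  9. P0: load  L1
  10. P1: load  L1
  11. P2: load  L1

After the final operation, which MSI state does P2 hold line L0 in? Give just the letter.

state = I

step 1: P1: load  L1  ⟶  ISI  (L1)  txn=BusRd  M[L1]=60
step 2: P2: store L0 := 32  ⟶  IIM  (L0)  txn=BusRdX  M[L0]=60
step 3: P1: store L0 := 44  ⟶  IMI  (L0)  txn=BusRdX+Flush  M[L0]=32
step 4: P0: load  L1  ⟶  SSI  (L1)  txn=BusRd  M[L1]=60
step 5: P2: load  L1  ⟶  SSS  (L1)  txn=BusRd  M[L1]=60
step 6: P1: store L1 := 3  ⟶  IMI  (L1)  txn=BusRdX  M[L1]=60
step 7: P1: load  L1  ⟶  IMI  (L1)  txn=∅  M[L1]=60
step 8: P1: load  L0  ⟶  IMI  (L0)  txn=∅  M[L0]=32
step 9: P0: load  L1  ⟶  SSI  (L1)  txn=BusRd+Flush  M[L1]=3
step 10: P1: load  L1  ⟶  SSI  (L1)  txn=∅  M[L1]=3
step 11: P2: load  L1  ⟶  SSS  (L1)  txn=BusRd  M[L1]=3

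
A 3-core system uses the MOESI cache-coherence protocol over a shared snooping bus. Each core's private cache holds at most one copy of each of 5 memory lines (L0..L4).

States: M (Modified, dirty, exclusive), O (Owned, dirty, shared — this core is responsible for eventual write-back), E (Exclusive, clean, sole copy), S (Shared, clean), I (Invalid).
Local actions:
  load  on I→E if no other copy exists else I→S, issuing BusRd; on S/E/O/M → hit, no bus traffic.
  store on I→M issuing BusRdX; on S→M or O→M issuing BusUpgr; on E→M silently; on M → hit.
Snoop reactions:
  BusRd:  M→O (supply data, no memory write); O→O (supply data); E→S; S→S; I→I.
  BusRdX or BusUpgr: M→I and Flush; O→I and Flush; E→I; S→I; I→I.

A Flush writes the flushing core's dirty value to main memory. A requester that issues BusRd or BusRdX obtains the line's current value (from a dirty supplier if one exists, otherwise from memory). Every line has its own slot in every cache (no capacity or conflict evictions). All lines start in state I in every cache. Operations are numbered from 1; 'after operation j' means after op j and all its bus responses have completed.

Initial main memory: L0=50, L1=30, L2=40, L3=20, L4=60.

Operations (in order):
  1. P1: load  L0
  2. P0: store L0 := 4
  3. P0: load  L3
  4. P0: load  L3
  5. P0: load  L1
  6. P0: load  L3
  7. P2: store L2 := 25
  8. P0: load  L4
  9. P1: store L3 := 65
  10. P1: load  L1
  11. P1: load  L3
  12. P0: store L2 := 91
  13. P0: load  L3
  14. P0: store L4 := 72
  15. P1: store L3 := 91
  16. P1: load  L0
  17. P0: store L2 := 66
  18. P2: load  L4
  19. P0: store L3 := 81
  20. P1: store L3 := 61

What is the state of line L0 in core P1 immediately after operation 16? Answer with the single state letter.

step 1: P1: load  L0  ⟶  IEI  (L0)  txn=BusRd  M[L0]=50
step 2: P0: store L0 := 4  ⟶  MII  (L0)  txn=BusRdX  M[L0]=50
step 3: P0: load  L3  ⟶  EII  (L3)  txn=BusRd  M[L3]=20
step 4: P0: load  L3  ⟶  EII  (L3)  txn=∅  M[L3]=20
step 5: P0: load  L1  ⟶  EII  (L1)  txn=BusRd  M[L1]=30
step 6: P0: load  L3  ⟶  EII  (L3)  txn=∅  M[L3]=20
step 7: P2: store L2 := 25  ⟶  IIM  (L2)  txn=BusRdX  M[L2]=40
step 8: P0: load  L4  ⟶  EII  (L4)  txn=BusRd  M[L4]=60
step 9: P1: store L3 := 65  ⟶  IMI  (L3)  txn=BusRdX  M[L3]=20
step 10: P1: load  L1  ⟶  SSI  (L1)  txn=BusRd  M[L1]=30
step 11: P1: load  L3  ⟶  IMI  (L3)  txn=∅  M[L3]=20
step 12: P0: store L2 := 91  ⟶  MII  (L2)  txn=BusRdX+Flush  M[L2]=25
step 13: P0: load  L3  ⟶  SOI  (L3)  txn=BusRd  M[L3]=20
step 14: P0: store L4 := 72  ⟶  MII  (L4)  txn=∅  M[L4]=60
step 15: P1: store L3 := 91  ⟶  IMI  (L3)  txn=BusUpgr  M[L3]=20
step 16: P1: load  L0  ⟶  OSI  (L0)  txn=BusRd  M[L0]=50
step 17: P0: store L2 := 66  ⟶  MII  (L2)  txn=∅  M[L2]=25
step 18: P2: load  L4  ⟶  OIS  (L4)  txn=BusRd  M[L4]=60
step 19: P0: store L3 := 81  ⟶  MII  (L3)  txn=BusRdX+Flush  M[L3]=91
step 20: P1: store L3 := 61  ⟶  IMI  (L3)  txn=BusRdX+Flush  M[L3]=81

state = S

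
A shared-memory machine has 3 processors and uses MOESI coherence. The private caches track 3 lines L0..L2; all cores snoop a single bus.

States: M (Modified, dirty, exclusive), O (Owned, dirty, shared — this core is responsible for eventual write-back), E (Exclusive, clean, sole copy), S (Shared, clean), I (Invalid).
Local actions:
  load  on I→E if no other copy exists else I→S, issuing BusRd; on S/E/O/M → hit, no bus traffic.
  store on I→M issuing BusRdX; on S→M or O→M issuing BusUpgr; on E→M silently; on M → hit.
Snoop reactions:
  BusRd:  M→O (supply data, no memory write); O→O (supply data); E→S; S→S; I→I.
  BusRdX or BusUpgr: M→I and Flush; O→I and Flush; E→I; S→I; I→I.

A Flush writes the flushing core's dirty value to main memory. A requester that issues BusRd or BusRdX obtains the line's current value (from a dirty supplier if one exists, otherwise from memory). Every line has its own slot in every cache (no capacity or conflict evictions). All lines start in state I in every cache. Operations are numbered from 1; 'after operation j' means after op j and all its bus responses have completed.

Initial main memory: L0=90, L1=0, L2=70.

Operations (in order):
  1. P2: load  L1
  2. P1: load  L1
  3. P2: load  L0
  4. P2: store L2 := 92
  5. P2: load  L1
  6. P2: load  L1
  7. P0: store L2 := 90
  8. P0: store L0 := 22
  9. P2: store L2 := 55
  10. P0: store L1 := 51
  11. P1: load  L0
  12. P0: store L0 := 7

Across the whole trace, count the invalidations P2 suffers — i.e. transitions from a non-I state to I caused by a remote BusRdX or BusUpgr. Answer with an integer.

  op1 P2: load  L1 → I/I/E on L1; bus BusRd; mem=0
  op2 P1: load  L1 → I/S/S on L1; bus BusRd; mem=0
  op3 P2: load  L0 → I/I/E on L0; bus BusRd; mem=90
  op4 P2: store L2 := 92 → I/I/M on L2; bus BusRdX; mem=70
  op5 P2: load  L1 → I/S/S on L1; bus (none); mem=0
  op6 P2: load  L1 → I/S/S on L1; bus (none); mem=0
  op7 P0: store L2 := 90 → M/I/I on L2; bus BusRdX Flush; mem=92
  op8 P0: store L0 := 22 → M/I/I on L0; bus BusRdX; mem=90
  op9 P2: store L2 := 55 → I/I/M on L2; bus BusRdX Flush; mem=90
  op10 P0: store L1 := 51 → M/I/I on L1; bus BusRdX; mem=0
  op11 P1: load  L0 → O/S/I on L0; bus BusRd; mem=90
  op12 P0: store L0 := 7 → M/I/I on L0; bus BusUpgr; mem=90

invalidations = 3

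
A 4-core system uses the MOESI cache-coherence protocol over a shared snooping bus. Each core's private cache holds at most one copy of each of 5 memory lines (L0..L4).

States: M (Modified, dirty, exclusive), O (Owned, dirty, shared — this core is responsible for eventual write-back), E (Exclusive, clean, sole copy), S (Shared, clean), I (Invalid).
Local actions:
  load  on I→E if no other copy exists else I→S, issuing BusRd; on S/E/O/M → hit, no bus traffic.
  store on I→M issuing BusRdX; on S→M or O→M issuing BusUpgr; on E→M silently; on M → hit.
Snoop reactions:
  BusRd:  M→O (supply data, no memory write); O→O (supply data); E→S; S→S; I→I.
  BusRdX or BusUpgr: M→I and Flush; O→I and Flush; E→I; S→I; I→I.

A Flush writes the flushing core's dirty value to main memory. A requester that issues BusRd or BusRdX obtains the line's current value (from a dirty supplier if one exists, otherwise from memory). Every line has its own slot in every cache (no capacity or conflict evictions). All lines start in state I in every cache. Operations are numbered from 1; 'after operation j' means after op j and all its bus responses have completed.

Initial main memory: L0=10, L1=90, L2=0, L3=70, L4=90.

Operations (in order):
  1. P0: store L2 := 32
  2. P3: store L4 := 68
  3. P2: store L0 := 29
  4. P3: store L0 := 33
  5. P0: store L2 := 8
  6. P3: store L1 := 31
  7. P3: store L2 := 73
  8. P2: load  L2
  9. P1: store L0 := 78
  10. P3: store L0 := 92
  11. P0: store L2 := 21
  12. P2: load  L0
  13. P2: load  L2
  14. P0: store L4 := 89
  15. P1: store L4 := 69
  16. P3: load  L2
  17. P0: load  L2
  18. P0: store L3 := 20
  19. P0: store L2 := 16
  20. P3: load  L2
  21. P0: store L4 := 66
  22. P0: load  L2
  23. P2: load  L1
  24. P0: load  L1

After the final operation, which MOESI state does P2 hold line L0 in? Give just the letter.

state = S

[1] P0: store L2 := 32 | P0:M(32), P1:I, P2:I, P3:I | bus: BusRdX
[2] P3: store L4 := 68 | P0:I, P1:I, P2:I, P3:M(68) | bus: BusRdX
[3] P2: store L0 := 29 | P0:I, P1:I, P2:M(29), P3:I | bus: BusRdX
[4] P3: store L0 := 33 | P0:I, P1:I, P2:I, P3:M(33) | bus: BusRdX,Flush
[5] P0: store L2 := 8 | P0:M(8), P1:I, P2:I, P3:I | bus: none
[6] P3: store L1 := 31 | P0:I, P1:I, P2:I, P3:M(31) | bus: BusRdX
[7] P3: store L2 := 73 | P0:I, P1:I, P2:I, P3:M(73) | bus: BusRdX,Flush
[8] P2: load  L2 | P0:I, P1:I, P2:S(73), P3:O(73) | bus: BusRd
[9] P1: store L0 := 78 | P0:I, P1:M(78), P2:I, P3:I | bus: BusRdX,Flush
[10] P3: store L0 := 92 | P0:I, P1:I, P2:I, P3:M(92) | bus: BusRdX,Flush
[11] P0: store L2 := 21 | P0:M(21), P1:I, P2:I, P3:I | bus: BusRdX,Flush
[12] P2: load  L0 | P0:I, P1:I, P2:S(92), P3:O(92) | bus: BusRd
[13] P2: load  L2 | P0:O(21), P1:I, P2:S(21), P3:I | bus: BusRd
[14] P0: store L4 := 89 | P0:M(89), P1:I, P2:I, P3:I | bus: BusRdX,Flush
[15] P1: store L4 := 69 | P0:I, P1:M(69), P2:I, P3:I | bus: BusRdX,Flush
[16] P3: load  L2 | P0:O(21), P1:I, P2:S(21), P3:S(21) | bus: BusRd
[17] P0: load  L2 | P0:O(21), P1:I, P2:S(21), P3:S(21) | bus: none
[18] P0: store L3 := 20 | P0:M(20), P1:I, P2:I, P3:I | bus: BusRdX
[19] P0: store L2 := 16 | P0:M(16), P1:I, P2:I, P3:I | bus: BusUpgr
[20] P3: load  L2 | P0:O(16), P1:I, P2:I, P3:S(16) | bus: BusRd
[21] P0: store L4 := 66 | P0:M(66), P1:I, P2:I, P3:I | bus: BusRdX,Flush
[22] P0: load  L2 | P0:O(16), P1:I, P2:I, P3:S(16) | bus: none
[23] P2: load  L1 | P0:I, P1:I, P2:S(31), P3:O(31) | bus: BusRd
[24] P0: load  L1 | P0:S(31), P1:I, P2:S(31), P3:O(31) | bus: BusRd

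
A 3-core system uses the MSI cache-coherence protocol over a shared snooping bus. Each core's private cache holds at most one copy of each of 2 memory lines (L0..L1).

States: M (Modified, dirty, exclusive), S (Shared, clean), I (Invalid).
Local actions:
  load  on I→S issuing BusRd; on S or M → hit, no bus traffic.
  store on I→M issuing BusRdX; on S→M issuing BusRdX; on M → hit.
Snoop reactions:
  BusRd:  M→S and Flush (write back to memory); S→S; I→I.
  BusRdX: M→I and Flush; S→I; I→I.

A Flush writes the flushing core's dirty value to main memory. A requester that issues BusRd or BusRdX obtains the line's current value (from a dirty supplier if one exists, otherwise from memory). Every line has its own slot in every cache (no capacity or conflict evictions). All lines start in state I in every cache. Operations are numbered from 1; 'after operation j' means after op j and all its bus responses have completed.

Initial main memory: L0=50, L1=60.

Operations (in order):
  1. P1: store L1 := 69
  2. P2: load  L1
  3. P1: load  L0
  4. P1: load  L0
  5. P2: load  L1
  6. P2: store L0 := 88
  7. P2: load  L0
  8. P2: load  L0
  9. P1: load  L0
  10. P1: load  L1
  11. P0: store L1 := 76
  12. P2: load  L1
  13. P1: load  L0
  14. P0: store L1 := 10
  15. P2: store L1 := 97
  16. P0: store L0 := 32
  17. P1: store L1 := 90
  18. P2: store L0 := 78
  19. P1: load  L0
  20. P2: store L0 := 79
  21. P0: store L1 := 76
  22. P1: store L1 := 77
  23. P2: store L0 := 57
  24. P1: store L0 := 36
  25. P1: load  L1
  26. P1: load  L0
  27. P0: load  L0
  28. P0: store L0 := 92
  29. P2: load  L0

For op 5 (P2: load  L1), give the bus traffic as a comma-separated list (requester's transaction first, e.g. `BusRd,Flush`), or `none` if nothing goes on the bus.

bus = none

step 1: P1: store L1 := 69  ⟶  IMI  (L1)  txn=BusRdX  M[L1]=60
step 2: P2: load  L1  ⟶  ISS  (L1)  txn=BusRd+Flush  M[L1]=69
step 3: P1: load  L0  ⟶  ISI  (L0)  txn=BusRd  M[L0]=50
step 4: P1: load  L0  ⟶  ISI  (L0)  txn=∅  M[L0]=50
step 5: P2: load  L1  ⟶  ISS  (L1)  txn=∅  M[L1]=69
step 6: P2: store L0 := 88  ⟶  IIM  (L0)  txn=BusRdX  M[L0]=50
step 7: P2: load  L0  ⟶  IIM  (L0)  txn=∅  M[L0]=50
step 8: P2: load  L0  ⟶  IIM  (L0)  txn=∅  M[L0]=50
step 9: P1: load  L0  ⟶  ISS  (L0)  txn=BusRd+Flush  M[L0]=88
step 10: P1: load  L1  ⟶  ISS  (L1)  txn=∅  M[L1]=69
step 11: P0: store L1 := 76  ⟶  MII  (L1)  txn=BusRdX  M[L1]=69
step 12: P2: load  L1  ⟶  SIS  (L1)  txn=BusRd+Flush  M[L1]=76
step 13: P1: load  L0  ⟶  ISS  (L0)  txn=∅  M[L0]=88
step 14: P0: store L1 := 10  ⟶  MII  (L1)  txn=BusRdX  M[L1]=76
step 15: P2: store L1 := 97  ⟶  IIM  (L1)  txn=BusRdX+Flush  M[L1]=10
step 16: P0: store L0 := 32  ⟶  MII  (L0)  txn=BusRdX  M[L0]=88
step 17: P1: store L1 := 90  ⟶  IMI  (L1)  txn=BusRdX+Flush  M[L1]=97
step 18: P2: store L0 := 78  ⟶  IIM  (L0)  txn=BusRdX+Flush  M[L0]=32
step 19: P1: load  L0  ⟶  ISS  (L0)  txn=BusRd+Flush  M[L0]=78
step 20: P2: store L0 := 79  ⟶  IIM  (L0)  txn=BusRdX  M[L0]=78
step 21: P0: store L1 := 76  ⟶  MII  (L1)  txn=BusRdX+Flush  M[L1]=90
step 22: P1: store L1 := 77  ⟶  IMI  (L1)  txn=BusRdX+Flush  M[L1]=76
step 23: P2: store L0 := 57  ⟶  IIM  (L0)  txn=∅  M[L0]=78
step 24: P1: store L0 := 36  ⟶  IMI  (L0)  txn=BusRdX+Flush  M[L0]=57
step 25: P1: load  L1  ⟶  IMI  (L1)  txn=∅  M[L1]=76
step 26: P1: load  L0  ⟶  IMI  (L0)  txn=∅  M[L0]=57
step 27: P0: load  L0  ⟶  SSI  (L0)  txn=BusRd+Flush  M[L0]=36
step 28: P0: store L0 := 92  ⟶  MII  (L0)  txn=BusRdX  M[L0]=36
step 29: P2: load  L0  ⟶  SIS  (L0)  txn=BusRd+Flush  M[L0]=92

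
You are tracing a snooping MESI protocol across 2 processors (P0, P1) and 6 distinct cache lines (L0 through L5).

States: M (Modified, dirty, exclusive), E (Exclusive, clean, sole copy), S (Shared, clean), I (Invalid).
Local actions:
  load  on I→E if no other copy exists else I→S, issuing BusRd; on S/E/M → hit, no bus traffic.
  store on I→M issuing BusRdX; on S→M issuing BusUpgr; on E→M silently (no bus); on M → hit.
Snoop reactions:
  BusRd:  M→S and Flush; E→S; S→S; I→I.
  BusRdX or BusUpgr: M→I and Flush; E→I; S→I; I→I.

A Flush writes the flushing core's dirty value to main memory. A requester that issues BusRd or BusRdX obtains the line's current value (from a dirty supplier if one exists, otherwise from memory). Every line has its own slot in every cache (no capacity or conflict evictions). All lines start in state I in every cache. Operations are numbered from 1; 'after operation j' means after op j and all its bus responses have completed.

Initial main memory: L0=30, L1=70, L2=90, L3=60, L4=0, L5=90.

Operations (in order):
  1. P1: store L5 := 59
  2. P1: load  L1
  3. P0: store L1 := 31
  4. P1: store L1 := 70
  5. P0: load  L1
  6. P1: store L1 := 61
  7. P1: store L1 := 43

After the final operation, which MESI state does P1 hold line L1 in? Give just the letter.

1. P1: store L5 := 59  bus=[BusRdX]  L5: P0=I P1=M  mem[L5]=90
2. P1: load  L1  bus=[BusRd]  L1: P0=I P1=E  mem[L1]=70
3. P0: store L1 := 31  bus=[BusRdX]  L1: P0=M P1=I  mem[L1]=70
4. P1: store L1 := 70  bus=[BusRdX,Flush]  L1: P0=I P1=M  mem[L1]=31
5. P0: load  L1  bus=[BusRd,Flush]  L1: P0=S P1=S  mem[L1]=70
6. P1: store L1 := 61  bus=[BusUpgr]  L1: P0=I P1=M  mem[L1]=70
7. P1: store L1 := 43  bus=[-]  L1: P0=I P1=M  mem[L1]=70

state = M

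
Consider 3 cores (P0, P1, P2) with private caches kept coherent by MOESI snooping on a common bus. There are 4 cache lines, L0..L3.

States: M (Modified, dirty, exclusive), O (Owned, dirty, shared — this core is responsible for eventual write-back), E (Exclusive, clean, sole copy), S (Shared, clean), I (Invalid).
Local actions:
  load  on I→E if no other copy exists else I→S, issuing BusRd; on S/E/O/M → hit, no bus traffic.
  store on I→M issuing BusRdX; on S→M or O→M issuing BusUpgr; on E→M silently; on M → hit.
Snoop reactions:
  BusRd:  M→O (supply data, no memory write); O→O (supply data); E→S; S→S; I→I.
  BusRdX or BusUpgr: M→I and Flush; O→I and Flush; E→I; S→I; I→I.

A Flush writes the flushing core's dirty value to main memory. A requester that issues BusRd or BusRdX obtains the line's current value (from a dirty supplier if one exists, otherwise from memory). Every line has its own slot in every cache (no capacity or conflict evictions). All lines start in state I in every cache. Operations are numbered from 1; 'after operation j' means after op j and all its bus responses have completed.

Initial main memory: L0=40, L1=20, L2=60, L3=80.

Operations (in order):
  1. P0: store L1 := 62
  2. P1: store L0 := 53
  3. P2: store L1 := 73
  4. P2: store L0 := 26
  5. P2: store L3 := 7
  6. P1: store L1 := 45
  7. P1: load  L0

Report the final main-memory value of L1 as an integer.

[1] P0: store L1 := 62 | P0:M(62), P1:I, P2:I | bus: BusRdX
[2] P1: store L0 := 53 | P0:I, P1:M(53), P2:I | bus: BusRdX
[3] P2: store L1 := 73 | P0:I, P1:I, P2:M(73) | bus: BusRdX,Flush
[4] P2: store L0 := 26 | P0:I, P1:I, P2:M(26) | bus: BusRdX,Flush
[5] P2: store L3 := 7 | P0:I, P1:I, P2:M(7) | bus: BusRdX
[6] P1: store L1 := 45 | P0:I, P1:M(45), P2:I | bus: BusRdX,Flush
[7] P1: load  L0 | P0:I, P1:S(26), P2:O(26) | bus: BusRd

memory[L1] = 73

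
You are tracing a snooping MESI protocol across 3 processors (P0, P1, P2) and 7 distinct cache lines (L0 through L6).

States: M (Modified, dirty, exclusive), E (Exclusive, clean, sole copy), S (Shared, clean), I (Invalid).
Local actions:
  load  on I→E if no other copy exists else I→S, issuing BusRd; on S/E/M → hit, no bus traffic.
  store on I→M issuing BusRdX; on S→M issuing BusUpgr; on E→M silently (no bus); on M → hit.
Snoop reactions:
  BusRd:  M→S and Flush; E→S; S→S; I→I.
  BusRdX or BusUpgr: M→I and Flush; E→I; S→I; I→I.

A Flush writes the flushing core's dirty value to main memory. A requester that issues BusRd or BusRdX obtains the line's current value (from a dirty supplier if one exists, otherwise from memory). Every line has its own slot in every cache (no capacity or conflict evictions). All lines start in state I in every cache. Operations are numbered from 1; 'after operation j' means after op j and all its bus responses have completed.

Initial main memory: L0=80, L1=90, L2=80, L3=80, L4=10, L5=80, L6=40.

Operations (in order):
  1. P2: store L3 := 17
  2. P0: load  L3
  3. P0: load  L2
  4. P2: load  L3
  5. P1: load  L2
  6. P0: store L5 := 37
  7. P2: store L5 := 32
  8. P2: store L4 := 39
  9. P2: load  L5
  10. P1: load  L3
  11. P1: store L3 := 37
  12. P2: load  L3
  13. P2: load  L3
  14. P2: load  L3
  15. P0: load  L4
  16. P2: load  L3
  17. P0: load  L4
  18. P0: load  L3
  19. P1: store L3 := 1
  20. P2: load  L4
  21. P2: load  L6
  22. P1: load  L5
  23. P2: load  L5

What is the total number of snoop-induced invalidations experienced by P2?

  op1 P2: store L3 := 17 → I/I/M on L3; bus BusRdX; mem=80
  op2 P0: load  L3 → S/I/S on L3; bus BusRd Flush; mem=17
  op3 P0: load  L2 → E/I/I on L2; bus BusRd; mem=80
  op4 P2: load  L3 → S/I/S on L3; bus (none); mem=17
  op5 P1: load  L2 → S/S/I on L2; bus BusRd; mem=80
  op6 P0: store L5 := 37 → M/I/I on L5; bus BusRdX; mem=80
  op7 P2: store L5 := 32 → I/I/M on L5; bus BusRdX Flush; mem=37
  op8 P2: store L4 := 39 → I/I/M on L4; bus BusRdX; mem=10
  op9 P2: load  L5 → I/I/M on L5; bus (none); mem=37
  op10 P1: load  L3 → S/S/S on L3; bus BusRd; mem=17
  op11 P1: store L3 := 37 → I/M/I on L3; bus BusUpgr; mem=17
  op12 P2: load  L3 → I/S/S on L3; bus BusRd Flush; mem=37
  op13 P2: load  L3 → I/S/S on L3; bus (none); mem=37
  op14 P2: load  L3 → I/S/S on L3; bus (none); mem=37
  op15 P0: load  L4 → S/I/S on L4; bus BusRd Flush; mem=39
  op16 P2: load  L3 → I/S/S on L3; bus (none); mem=37
  op17 P0: load  L4 → S/I/S on L4; bus (none); mem=39
  op18 P0: load  L3 → S/S/S on L3; bus BusRd; mem=37
  op19 P1: store L3 := 1 → I/M/I on L3; bus BusUpgr; mem=37
  op20 P2: load  L4 → S/I/S on L4; bus (none); mem=39
  op21 P2: load  L6 → I/I/E on L6; bus BusRd; mem=40
  op22 P1: load  L5 → I/S/S on L5; bus BusRd Flush; mem=32
  op23 P2: load  L5 → I/S/S on L5; bus (none); mem=32

invalidations = 2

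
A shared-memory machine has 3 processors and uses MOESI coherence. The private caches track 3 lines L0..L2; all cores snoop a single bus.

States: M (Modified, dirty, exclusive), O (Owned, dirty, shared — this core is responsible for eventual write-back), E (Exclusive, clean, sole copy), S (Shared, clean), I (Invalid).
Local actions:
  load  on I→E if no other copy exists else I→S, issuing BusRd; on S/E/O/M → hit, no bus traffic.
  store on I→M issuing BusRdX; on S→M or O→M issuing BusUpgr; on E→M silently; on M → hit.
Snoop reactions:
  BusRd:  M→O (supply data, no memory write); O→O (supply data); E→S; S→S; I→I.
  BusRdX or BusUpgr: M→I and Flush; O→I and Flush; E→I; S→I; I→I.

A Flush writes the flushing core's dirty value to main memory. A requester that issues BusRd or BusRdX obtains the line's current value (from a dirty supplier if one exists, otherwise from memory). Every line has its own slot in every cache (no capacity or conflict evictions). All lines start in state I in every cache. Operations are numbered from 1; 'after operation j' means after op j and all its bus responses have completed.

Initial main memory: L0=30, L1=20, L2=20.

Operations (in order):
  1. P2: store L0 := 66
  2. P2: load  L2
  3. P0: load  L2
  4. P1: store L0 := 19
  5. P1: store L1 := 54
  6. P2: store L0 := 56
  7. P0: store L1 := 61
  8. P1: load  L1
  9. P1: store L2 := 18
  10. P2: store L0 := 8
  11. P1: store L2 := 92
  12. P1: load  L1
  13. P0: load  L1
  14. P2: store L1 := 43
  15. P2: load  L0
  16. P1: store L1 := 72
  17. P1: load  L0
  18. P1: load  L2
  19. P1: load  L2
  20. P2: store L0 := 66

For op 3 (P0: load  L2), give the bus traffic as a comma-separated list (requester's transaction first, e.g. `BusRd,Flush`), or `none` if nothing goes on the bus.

1. P2: store L0 := 66  bus=[BusRdX]  L0: P0=I P1=I P2=M  mem[L0]=30
2. P2: load  L2  bus=[BusRd]  L2: P0=I P1=I P2=E  mem[L2]=20
3. P0: load  L2  bus=[BusRd]  L2: P0=S P1=I P2=S  mem[L2]=20
4. P1: store L0 := 19  bus=[BusRdX,Flush]  L0: P0=I P1=M P2=I  mem[L0]=66
5. P1: store L1 := 54  bus=[BusRdX]  L1: P0=I P1=M P2=I  mem[L1]=20
6. P2: store L0 := 56  bus=[BusRdX,Flush]  L0: P0=I P1=I P2=M  mem[L0]=19
7. P0: store L1 := 61  bus=[BusRdX,Flush]  L1: P0=M P1=I P2=I  mem[L1]=54
8. P1: load  L1  bus=[BusRd]  L1: P0=O P1=S P2=I  mem[L1]=54
9. P1: store L2 := 18  bus=[BusRdX]  L2: P0=I P1=M P2=I  mem[L2]=20
10. P2: store L0 := 8  bus=[-]  L0: P0=I P1=I P2=M  mem[L0]=19
11. P1: store L2 := 92  bus=[-]  L2: P0=I P1=M P2=I  mem[L2]=20
12. P1: load  L1  bus=[-]  L1: P0=O P1=S P2=I  mem[L1]=54
13. P0: load  L1  bus=[-]  L1: P0=O P1=S P2=I  mem[L1]=54
14. P2: store L1 := 43  bus=[BusRdX,Flush]  L1: P0=I P1=I P2=M  mem[L1]=61
15. P2: load  L0  bus=[-]  L0: P0=I P1=I P2=M  mem[L0]=19
16. P1: store L1 := 72  bus=[BusRdX,Flush]  L1: P0=I P1=M P2=I  mem[L1]=43
17. P1: load  L0  bus=[BusRd]  L0: P0=I P1=S P2=O  mem[L0]=19
18. P1: load  L2  bus=[-]  L2: P0=I P1=M P2=I  mem[L2]=20
19. P1: load  L2  bus=[-]  L2: P0=I P1=M P2=I  mem[L2]=20
20. P2: store L0 := 66  bus=[BusUpgr]  L0: P0=I P1=I P2=M  mem[L0]=19

bus = BusRd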